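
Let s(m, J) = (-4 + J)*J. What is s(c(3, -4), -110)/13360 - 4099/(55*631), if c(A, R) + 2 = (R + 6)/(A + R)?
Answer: 19021903/23182940 ≈ 0.82051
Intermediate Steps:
c(A, R) = -2 + (6 + R)/(A + R) (c(A, R) = -2 + (R + 6)/(A + R) = -2 + (6 + R)/(A + R))
s(m, J) = J*(-4 + J)
s(c(3, -4), -110)/13360 - 4099/(55*631) = -110*(-4 - 110)/13360 - 4099/(55*631) = -110*(-114)*(1/13360) - 4099/34705 = 12540*(1/13360) - 4099*1/34705 = 627/668 - 4099/34705 = 19021903/23182940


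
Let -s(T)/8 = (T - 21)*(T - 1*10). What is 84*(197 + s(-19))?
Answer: -762972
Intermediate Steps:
s(T) = -8*(-21 + T)*(-10 + T) (s(T) = -8*(T - 21)*(T - 1*10) = -8*(-21 + T)*(T - 10) = -8*(-21 + T)*(-10 + T))
84*(197 + s(-19)) = 84*(197 + (-1680 - 8*(-19)**2 + 248*(-19))) = 84*(197 + (-1680 - 8*361 - 4712)) = 84*(197 + (-1680 - 2888 - 4712)) = 84*(197 - 9280) = 84*(-9083) = -762972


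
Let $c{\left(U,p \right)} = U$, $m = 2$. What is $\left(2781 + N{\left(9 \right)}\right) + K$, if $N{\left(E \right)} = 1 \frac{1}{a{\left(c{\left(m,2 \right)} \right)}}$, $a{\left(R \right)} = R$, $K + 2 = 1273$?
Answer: $\frac{8105}{2} \approx 4052.5$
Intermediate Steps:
$K = 1271$ ($K = -2 + 1273 = 1271$)
$N{\left(E \right)} = \frac{1}{2}$ ($N{\left(E \right)} = 1 \cdot \frac{1}{2} = \frac{1}{2}$)
$\left(2781 + N{\left(9 \right)}\right) + K = \left(2781 + \frac{1}{2}\right) + 1271 = \frac{5563}{2} + 1271 = \frac{8105}{2}$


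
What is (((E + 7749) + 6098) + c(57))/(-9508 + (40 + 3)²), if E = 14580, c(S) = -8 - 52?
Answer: -28367/7659 ≈ -3.7037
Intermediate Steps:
c(S) = -60
(((E + 7749) + 6098) + c(57))/(-9508 + (40 + 3)²) = (((14580 + 7749) + 6098) - 60)/(-9508 + (40 + 3)²) = ((22329 + 6098) - 60)/(-9508 + 43²) = (28427 - 60)/(-9508 + 1849) = 28367/(-7659) = 28367*(-1/7659) = -28367/7659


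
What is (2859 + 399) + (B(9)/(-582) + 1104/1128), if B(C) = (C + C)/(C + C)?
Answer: 89146057/27354 ≈ 3259.0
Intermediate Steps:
B(C) = 1 (B(C) = (2*C)/((2*C)) = (2*C)*(1/(2*C)) = 1)
(2859 + 399) + (B(9)/(-582) + 1104/1128) = (2859 + 399) + (1/(-582) + 1104/1128) = 3258 + (1*(-1/582) + 1104*(1/1128)) = 3258 + (-1/582 + 46/47) = 3258 + 26725/27354 = 89146057/27354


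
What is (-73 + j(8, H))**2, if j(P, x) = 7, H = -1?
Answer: 4356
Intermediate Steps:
(-73 + j(8, H))**2 = (-73 + 7)**2 = (-66)**2 = 4356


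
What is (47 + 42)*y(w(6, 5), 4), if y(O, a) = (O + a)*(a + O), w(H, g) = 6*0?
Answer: 1424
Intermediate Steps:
w(H, g) = 0
y(O, a) = (O + a)**2 (y(O, a) = (O + a)*(O + a) = (O + a)**2)
(47 + 42)*y(w(6, 5), 4) = (47 + 42)*(0 + 4)**2 = 89*4**2 = 89*16 = 1424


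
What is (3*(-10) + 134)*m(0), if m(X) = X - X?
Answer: 0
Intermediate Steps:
m(X) = 0
(3*(-10) + 134)*m(0) = (3*(-10) + 134)*0 = (-30 + 134)*0 = 104*0 = 0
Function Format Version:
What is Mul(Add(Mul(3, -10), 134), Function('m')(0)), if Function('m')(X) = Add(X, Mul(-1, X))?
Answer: 0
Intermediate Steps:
Function('m')(X) = 0
Mul(Add(Mul(3, -10), 134), Function('m')(0)) = Mul(Add(Mul(3, -10), 134), 0) = Mul(Add(-30, 134), 0) = Mul(104, 0) = 0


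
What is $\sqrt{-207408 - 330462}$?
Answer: $i \sqrt{537870} \approx 733.4 i$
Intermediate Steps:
$\sqrt{-207408 - 330462} = \sqrt{-537870} = i \sqrt{537870}$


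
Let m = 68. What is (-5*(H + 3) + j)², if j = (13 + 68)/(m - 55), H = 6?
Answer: 254016/169 ≈ 1503.1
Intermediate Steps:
j = 81/13 (j = (13 + 68)/(68 - 55) = 81/13 ≈ 6.2308)
(-5*(H + 3) + j)² = (-5*(6 + 3) + 81/13)² = (-5*9 + 81/13)² = (-45 + 81/13)² = (-504/13)² = 254016/169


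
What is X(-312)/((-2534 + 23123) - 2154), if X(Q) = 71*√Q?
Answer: 142*I*√78/18435 ≈ 0.068029*I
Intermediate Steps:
X(-312)/((-2534 + 23123) - 2154) = (71*√(-312))/((-2534 + 23123) - 2154) = (71*(2*I*√78))/(20589 - 2154) = (142*I*√78)/18435 = (142*I*√78)*(1/18435) = 142*I*√78/18435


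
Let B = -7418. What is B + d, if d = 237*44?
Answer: 3010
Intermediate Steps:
d = 10428
B + d = -7418 + 10428 = 3010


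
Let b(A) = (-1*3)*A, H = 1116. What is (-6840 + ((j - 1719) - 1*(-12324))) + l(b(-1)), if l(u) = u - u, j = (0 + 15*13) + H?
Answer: 5076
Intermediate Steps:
b(A) = -3*A
j = 1311 (j = (0 + 15*13) + 1116 = (0 + 195) + 1116 = 195 + 1116 = 1311)
l(u) = 0
(-6840 + ((j - 1719) - 1*(-12324))) + l(b(-1)) = (-6840 + ((1311 - 1719) - 1*(-12324))) + 0 = (-6840 + (-408 + 12324)) + 0 = (-6840 + 11916) + 0 = 5076 + 0 = 5076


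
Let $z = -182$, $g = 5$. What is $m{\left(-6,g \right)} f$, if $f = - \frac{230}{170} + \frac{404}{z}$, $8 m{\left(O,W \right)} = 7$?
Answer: $- \frac{5527}{1768} \approx -3.1261$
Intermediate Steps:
$m{\left(O,W \right)} = \frac{7}{8}$ ($m{\left(O,W \right)} = \frac{1}{8} \cdot 7 = \frac{7}{8}$)
$f = - \frac{5527}{1547}$ ($f = - \frac{230}{170} + \frac{404}{-182} = \left(-230\right) \frac{1}{170} + 404 \left(- \frac{1}{182}\right) = - \frac{23}{17} - \frac{202}{91} = - \frac{5527}{1547} \approx -3.5727$)
$m{\left(-6,g \right)} f = \frac{7}{8} \left(- \frac{5527}{1547}\right) = - \frac{5527}{1768}$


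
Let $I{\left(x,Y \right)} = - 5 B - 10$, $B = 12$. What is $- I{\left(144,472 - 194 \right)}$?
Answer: $70$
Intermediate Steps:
$I{\left(x,Y \right)} = -70$ ($I{\left(x,Y \right)} = \left(-5\right) 12 - 10 = -60 - 10 = -70$)
$- I{\left(144,472 - 194 \right)} = \left(-1\right) \left(-70\right) = 70$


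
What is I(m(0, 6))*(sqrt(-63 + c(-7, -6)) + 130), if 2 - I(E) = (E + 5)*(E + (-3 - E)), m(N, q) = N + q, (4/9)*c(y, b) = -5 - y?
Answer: 4550 + 105*I*sqrt(26)/2 ≈ 4550.0 + 267.7*I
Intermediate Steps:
c(y, b) = -45/4 - 9*y/4 (c(y, b) = 9*(-5 - y)/4 = -45/4 - 9*y/4)
I(E) = 17 + 3*E (I(E) = 2 - (E + 5)*(E + (-3 - E)) = 2 - (5 + E)*(-3) = 2 - (-15 - 3*E) = 2 + (15 + 3*E) = 17 + 3*E)
I(m(0, 6))*(sqrt(-63 + c(-7, -6)) + 130) = (17 + 3*(0 + 6))*(sqrt(-63 + (-45/4 - 9/4*(-7))) + 130) = (17 + 3*6)*(sqrt(-63 + (-45/4 + 63/4)) + 130) = (17 + 18)*(sqrt(-63 + 9/2) + 130) = 35*(sqrt(-117/2) + 130) = 35*(3*I*sqrt(26)/2 + 130) = 35*(130 + 3*I*sqrt(26)/2) = 4550 + 105*I*sqrt(26)/2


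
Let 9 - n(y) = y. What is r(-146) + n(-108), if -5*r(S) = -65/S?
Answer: 17069/146 ≈ 116.91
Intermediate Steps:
n(y) = 9 - y
r(S) = 13/S (r(S) = -(-13)/S = 13/S)
r(-146) + n(-108) = 13/(-146) + (9 - 1*(-108)) = 13*(-1/146) + (9 + 108) = -13/146 + 117 = 17069/146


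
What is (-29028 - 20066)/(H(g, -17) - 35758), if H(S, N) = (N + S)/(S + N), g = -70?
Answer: 49094/35757 ≈ 1.3730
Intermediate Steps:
H(S, N) = 1 (H(S, N) = (N + S)/(N + S) = 1)
(-29028 - 20066)/(H(g, -17) - 35758) = (-29028 - 20066)/(1 - 35758) = -49094/(-35757) = -49094*(-1/35757) = 49094/35757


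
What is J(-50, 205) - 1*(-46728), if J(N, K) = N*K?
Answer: 36478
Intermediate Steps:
J(N, K) = K*N
J(-50, 205) - 1*(-46728) = 205*(-50) - 1*(-46728) = -10250 + 46728 = 36478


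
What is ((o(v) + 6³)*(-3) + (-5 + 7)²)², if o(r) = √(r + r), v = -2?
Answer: 414700 + 7728*I ≈ 4.147e+5 + 7728.0*I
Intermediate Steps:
o(r) = √2*√r (o(r) = √(2*r) = √2*√r)
((o(v) + 6³)*(-3) + (-5 + 7)²)² = ((√2*√(-2) + 6³)*(-3) + (-5 + 7)²)² = ((√2*(I*√2) + 216)*(-3) + 2²)² = ((2*I + 216)*(-3) + 4)² = ((216 + 2*I)*(-3) + 4)² = ((-648 - 6*I) + 4)² = (-644 - 6*I)²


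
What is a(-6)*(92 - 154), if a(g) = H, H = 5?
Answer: -310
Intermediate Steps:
a(g) = 5
a(-6)*(92 - 154) = 5*(92 - 154) = 5*(-62) = -310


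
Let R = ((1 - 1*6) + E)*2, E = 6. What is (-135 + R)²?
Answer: 17689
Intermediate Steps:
R = 2 (R = ((1 - 1*6) + 6)*2 = ((1 - 6) + 6)*2 = (-5 + 6)*2 = 1*2 = 2)
(-135 + R)² = (-135 + 2)² = (-133)² = 17689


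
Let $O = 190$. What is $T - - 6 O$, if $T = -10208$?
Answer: $-9068$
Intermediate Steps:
$T - - 6 O = -10208 - \left(-6\right) 190 = -10208 - -1140 = -10208 + 1140 = -9068$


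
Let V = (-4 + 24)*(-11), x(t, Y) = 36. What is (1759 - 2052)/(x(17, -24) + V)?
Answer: 293/184 ≈ 1.5924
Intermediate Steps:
V = -220 (V = 20*(-11) = -220)
(1759 - 2052)/(x(17, -24) + V) = (1759 - 2052)/(36 - 220) = -293/(-184) = -293*(-1/184) = 293/184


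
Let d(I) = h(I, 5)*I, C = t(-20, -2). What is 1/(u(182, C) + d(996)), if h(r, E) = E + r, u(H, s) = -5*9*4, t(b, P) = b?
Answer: 1/996816 ≈ 1.0032e-6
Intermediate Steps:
C = -20
u(H, s) = -180 (u(H, s) = -45*4 = -180)
d(I) = I*(5 + I) (d(I) = (5 + I)*I = I*(5 + I))
1/(u(182, C) + d(996)) = 1/(-180 + 996*(5 + 996)) = 1/(-180 + 996*1001) = 1/(-180 + 996996) = 1/996816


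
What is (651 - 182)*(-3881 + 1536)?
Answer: -1099805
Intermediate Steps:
(651 - 182)*(-3881 + 1536) = 469*(-2345) = -1099805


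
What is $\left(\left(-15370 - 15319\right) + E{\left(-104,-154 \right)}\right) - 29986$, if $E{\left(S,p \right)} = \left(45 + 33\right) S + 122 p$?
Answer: $-87575$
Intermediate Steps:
$E{\left(S,p \right)} = 78 S + 122 p$
$\left(\left(-15370 - 15319\right) + E{\left(-104,-154 \right)}\right) - 29986 = \left(\left(-15370 - 15319\right) + \left(78 \left(-104\right) + 122 \left(-154\right)\right)\right) - 29986 = \left(-30689 - 26900\right) - 29986 = -57589 - 29986 = -87575$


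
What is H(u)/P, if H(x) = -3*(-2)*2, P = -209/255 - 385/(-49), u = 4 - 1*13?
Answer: 10710/6281 ≈ 1.7051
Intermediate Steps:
u = -9 (u = 4 - 13 = -9)
P = 12562/1785 (P = -209*1/255 - 385*(-1/49) = -209/255 + 55/7 = 12562/1785 ≈ 7.0375)
H(x) = 12 (H(x) = -1*(-6)*2 = 6*2 = 12)
H(u)/P = 12/(12562/1785) = 12*(1785/12562) = 10710/6281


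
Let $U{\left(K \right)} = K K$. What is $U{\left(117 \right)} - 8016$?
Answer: $5673$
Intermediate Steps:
$U{\left(K \right)} = K^{2}$
$U{\left(117 \right)} - 8016 = 117^{2} - 8016 = 13689 - 8016 = 5673$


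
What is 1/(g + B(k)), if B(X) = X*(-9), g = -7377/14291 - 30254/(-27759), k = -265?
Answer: 396703869/946366309336 ≈ 0.00041919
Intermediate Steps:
g = 227581771/396703869 (g = -7377*1/14291 - 30254*(-1/27759) = -7377/14291 + 30254/27759 = 227581771/396703869 ≈ 0.57368)
B(X) = -9*X
1/(g + B(k)) = 1/(227581771/396703869 - 9*(-265)) = 1/(227581771/396703869 + 2385) = 1/(946366309336/396703869) = 396703869/946366309336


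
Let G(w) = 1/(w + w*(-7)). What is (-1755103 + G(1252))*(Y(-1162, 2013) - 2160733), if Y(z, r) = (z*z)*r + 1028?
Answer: -35807087651061152179/7512 ≈ -4.7666e+15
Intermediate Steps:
Y(z, r) = 1028 + r*z² (Y(z, r) = z²*r + 1028 = r*z² + 1028 = 1028 + r*z²)
G(w) = -1/(6*w) (G(w) = 1/(w - 7*w) = 1/(-6*w) = -1/(6*w))
(-1755103 + G(1252))*(Y(-1162, 2013) - 2160733) = (-1755103 - ⅙/1252)*((1028 + 2013*(-1162)²) - 2160733) = (-1755103 - ⅙*1/1252)*((1028 + 2013*1350244) - 2160733) = (-1755103 - 1/7512)*((1028 + 2718041172) - 2160733) = -13184333737*(2718042200 - 2160733)/7512 = -13184333737/7512*2715881467 = -35807087651061152179/7512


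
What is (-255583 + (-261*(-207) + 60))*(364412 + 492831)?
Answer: -172731035528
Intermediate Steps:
(-255583 + (-261*(-207) + 60))*(364412 + 492831) = (-255583 + (54027 + 60))*857243 = (-255583 + 54087)*857243 = -201496*857243 = -172731035528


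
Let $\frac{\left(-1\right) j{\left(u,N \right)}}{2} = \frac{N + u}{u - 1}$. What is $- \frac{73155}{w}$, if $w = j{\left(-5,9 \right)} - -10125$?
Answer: $- \frac{219465}{30379} \approx -7.2242$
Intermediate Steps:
$j{\left(u,N \right)} = - \frac{2 \left(N + u\right)}{-1 + u}$ ($j{\left(u,N \right)} = - 2 \frac{N + u}{u - 1} = - 2 \frac{N + u}{-1 + u} = - \frac{2 \left(N + u\right)}{-1 + u}$)
$w = \frac{30379}{3}$ ($w = \frac{2 \left(\left(-1\right) 9 - -5\right)}{-1 - 5} - -10125 = \frac{2 \left(-9 + 5\right)}{-6} + 10125 = 2 \left(- \frac{1}{6}\right) \left(-4\right) + 10125 = \frac{4}{3} + 10125 = \frac{30379}{3} \approx 10126.0$)
$- \frac{73155}{w} = - \frac{73155}{\frac{30379}{3}} = \left(-73155\right) \frac{3}{30379} = - \frac{219465}{30379}$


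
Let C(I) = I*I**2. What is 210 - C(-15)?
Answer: 3585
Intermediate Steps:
C(I) = I**3
210 - C(-15) = 210 - 1*(-15)**3 = 210 - 1*(-3375) = 210 + 3375 = 3585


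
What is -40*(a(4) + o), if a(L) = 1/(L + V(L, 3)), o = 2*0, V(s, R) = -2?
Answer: -20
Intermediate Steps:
o = 0
a(L) = 1/(-2 + L) (a(L) = 1/(L - 2) = 1/(-2 + L))
-40*(a(4) + o) = -40*(1/(-2 + 4) + 0) = -40*(1/2 + 0) = -40*(½ + 0) = -40*½ = -20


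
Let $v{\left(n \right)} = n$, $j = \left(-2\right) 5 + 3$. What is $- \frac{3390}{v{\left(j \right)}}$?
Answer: $\frac{3390}{7} \approx 484.29$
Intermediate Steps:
$j = -7$ ($j = -10 + 3 = -7$)
$- \frac{3390}{v{\left(j \right)}} = - \frac{3390}{-7} = \left(-3390\right) \left(- \frac{1}{7}\right) = \frac{3390}{7}$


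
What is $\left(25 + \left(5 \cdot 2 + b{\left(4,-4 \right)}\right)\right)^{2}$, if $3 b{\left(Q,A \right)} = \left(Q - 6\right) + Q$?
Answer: $\frac{11449}{9} \approx 1272.1$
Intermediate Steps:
$b{\left(Q,A \right)} = -2 + \frac{2 Q}{3}$ ($b{\left(Q,A \right)} = \frac{\left(Q - 6\right) + Q}{3} = \frac{\left(-6 + Q\right) + Q}{3} = \frac{-6 + 2 Q}{3} = -2 + \frac{2 Q}{3}$)
$\left(25 + \left(5 \cdot 2 + b{\left(4,-4 \right)}\right)\right)^{2} = \left(25 + \left(5 \cdot 2 + \left(-2 + \frac{2}{3} \cdot 4\right)\right)\right)^{2} = \left(25 + \left(10 + \left(-2 + \frac{8}{3}\right)\right)\right)^{2} = \left(25 + \left(10 + \frac{2}{3}\right)\right)^{2} = \left(25 + \frac{32}{3}\right)^{2} = \left(\frac{107}{3}\right)^{2} = \frac{11449}{9}$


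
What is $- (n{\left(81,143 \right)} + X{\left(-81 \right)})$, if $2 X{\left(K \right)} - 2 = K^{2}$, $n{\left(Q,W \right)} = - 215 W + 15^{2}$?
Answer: $\frac{54477}{2} \approx 27239.0$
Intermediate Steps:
$n{\left(Q,W \right)} = 225 - 215 W$ ($n{\left(Q,W \right)} = - 215 W + 225 = 225 - 215 W$)
$X{\left(K \right)} = 1 + \frac{K^{2}}{2}$
$- (n{\left(81,143 \right)} + X{\left(-81 \right)}) = - (\left(225 - 30745\right) + \left(1 + \frac{\left(-81\right)^{2}}{2}\right)) = - (\left(225 - 30745\right) + \left(1 + \frac{1}{2} \cdot 6561\right)) = - (-30520 + \left(1 + \frac{6561}{2}\right)) = - (-30520 + \frac{6563}{2}) = \left(-1\right) \left(- \frac{54477}{2}\right) = \frac{54477}{2}$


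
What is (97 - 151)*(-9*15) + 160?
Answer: 7450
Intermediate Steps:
(97 - 151)*(-9*15) + 160 = -54*(-135) + 160 = 7290 + 160 = 7450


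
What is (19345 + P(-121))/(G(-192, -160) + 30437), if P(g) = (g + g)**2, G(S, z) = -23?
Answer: 77909/30414 ≈ 2.5616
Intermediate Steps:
P(g) = 4*g**2 (P(g) = (2*g)**2 = 4*g**2)
(19345 + P(-121))/(G(-192, -160) + 30437) = (19345 + 4*(-121)**2)/(-23 + 30437) = (19345 + 4*14641)/30414 = (19345 + 58564)*(1/30414) = 77909*(1/30414) = 77909/30414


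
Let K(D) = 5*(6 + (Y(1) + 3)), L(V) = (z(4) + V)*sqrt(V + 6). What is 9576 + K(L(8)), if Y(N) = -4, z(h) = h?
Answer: 9601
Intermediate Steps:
L(V) = sqrt(6 + V)*(4 + V) (L(V) = (4 + V)*sqrt(V + 6) = (4 + V)*sqrt(6 + V) = sqrt(6 + V)*(4 + V))
K(D) = 25 (K(D) = 5*(6 + (-4 + 3)) = 5*(6 - 1) = 5*5 = 25)
9576 + K(L(8)) = 9576 + 25 = 9601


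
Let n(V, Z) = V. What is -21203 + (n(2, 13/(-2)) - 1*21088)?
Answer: -42289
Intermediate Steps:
-21203 + (n(2, 13/(-2)) - 1*21088) = -21203 + (2 - 1*21088) = -21203 + (2 - 21088) = -21203 - 21086 = -42289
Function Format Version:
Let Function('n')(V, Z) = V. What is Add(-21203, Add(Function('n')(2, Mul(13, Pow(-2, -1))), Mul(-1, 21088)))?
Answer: -42289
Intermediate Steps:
Add(-21203, Add(Function('n')(2, Mul(13, Pow(-2, -1))), Mul(-1, 21088))) = Add(-21203, Add(2, Mul(-1, 21088))) = Add(-21203, Add(2, -21088)) = Add(-21203, -21086) = -42289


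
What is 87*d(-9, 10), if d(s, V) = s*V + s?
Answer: -8613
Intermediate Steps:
d(s, V) = s + V*s (d(s, V) = V*s + s = s + V*s)
87*d(-9, 10) = 87*(-9*(1 + 10)) = 87*(-9*11) = 87*(-99) = -8613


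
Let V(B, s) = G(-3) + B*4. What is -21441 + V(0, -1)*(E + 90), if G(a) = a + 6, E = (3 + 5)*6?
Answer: -21027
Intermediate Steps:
E = 48 (E = 8*6 = 48)
G(a) = 6 + a
V(B, s) = 3 + 4*B (V(B, s) = (6 - 3) + B*4 = 3 + 4*B)
-21441 + V(0, -1)*(E + 90) = -21441 + (3 + 4*0)*(48 + 90) = -21441 + (3 + 0)*138 = -21441 + 3*138 = -21441 + 414 = -21027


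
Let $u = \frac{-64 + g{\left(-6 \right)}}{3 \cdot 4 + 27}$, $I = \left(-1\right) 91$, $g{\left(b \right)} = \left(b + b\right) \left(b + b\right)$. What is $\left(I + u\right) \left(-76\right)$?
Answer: $\frac{263644}{39} \approx 6760.1$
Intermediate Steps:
$g{\left(b \right)} = 4 b^{2}$ ($g{\left(b \right)} = 2 b 2 b = 4 b^{2}$)
$I = -91$
$u = \frac{80}{39}$ ($u = \frac{-64 + 4 \left(-6\right)^{2}}{3 \cdot 4 + 27} = \frac{-64 + 4 \cdot 36}{12 + 27} = \frac{-64 + 144}{39} = 80 \cdot \frac{1}{39} = \frac{80}{39} \approx 2.0513$)
$\left(I + u\right) \left(-76\right) = \left(-91 + \frac{80}{39}\right) \left(-76\right) = \left(- \frac{3469}{39}\right) \left(-76\right) = \frac{263644}{39}$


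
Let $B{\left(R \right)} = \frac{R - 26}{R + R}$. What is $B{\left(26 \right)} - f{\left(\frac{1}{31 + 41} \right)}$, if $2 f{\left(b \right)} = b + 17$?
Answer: $- \frac{1225}{144} \approx -8.5069$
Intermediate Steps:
$f{\left(b \right)} = \frac{17}{2} + \frac{b}{2}$ ($f{\left(b \right)} = \frac{b + 17}{2} = \frac{17 + b}{2} = \frac{17}{2} + \frac{b}{2}$)
$B{\left(R \right)} = \frac{-26 + R}{2 R}$
$B{\left(26 \right)} - f{\left(\frac{1}{31 + 41} \right)} = \frac{-26 + 26}{2 \cdot 26} - \left(\frac{17}{2} + \frac{1}{2 \left(31 + 41\right)}\right) = \frac{1}{2} \cdot \frac{1}{26} \cdot 0 - \left(\frac{17}{2} + \frac{1}{2 \cdot 72}\right) = 0 - \left(\frac{17}{2} + \frac{1}{2} \cdot \frac{1}{72}\right) = 0 - \left(\frac{17}{2} + \frac{1}{144}\right) = 0 - \frac{1225}{144} = - \frac{1225}{144}$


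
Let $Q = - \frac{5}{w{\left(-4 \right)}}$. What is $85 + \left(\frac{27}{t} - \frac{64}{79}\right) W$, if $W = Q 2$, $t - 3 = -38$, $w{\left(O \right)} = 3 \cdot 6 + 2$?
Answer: $\frac{474423}{5530} \approx 85.791$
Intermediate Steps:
$w{\left(O \right)} = 20$ ($w{\left(O \right)} = 18 + 2 = 20$)
$Q = - \frac{1}{4}$ ($Q = - \frac{5}{20} = \left(-5\right) \frac{1}{20} = - \frac{1}{4} \approx -0.25$)
$t = -35$ ($t = 3 - 38 = -35$)
$W = - \frac{1}{2}$ ($W = \left(- \frac{1}{4}\right) 2 = - \frac{1}{2} \approx -0.5$)
$85 + \left(\frac{27}{t} - \frac{64}{79}\right) W = 85 + \left(\frac{27}{-35} - \frac{64}{79}\right) \left(- \frac{1}{2}\right) = 85 + \left(27 \left(- \frac{1}{35}\right) - \frac{64}{79}\right) \left(- \frac{1}{2}\right) = 85 + \left(- \frac{27}{35} - \frac{64}{79}\right) \left(- \frac{1}{2}\right) = 85 - - \frac{4373}{5530} = 85 + \frac{4373}{5530} = \frac{474423}{5530}$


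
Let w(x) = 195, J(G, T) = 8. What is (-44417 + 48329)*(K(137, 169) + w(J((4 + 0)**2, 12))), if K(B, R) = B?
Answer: 1298784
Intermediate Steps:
(-44417 + 48329)*(K(137, 169) + w(J((4 + 0)**2, 12))) = (-44417 + 48329)*(137 + 195) = 3912*332 = 1298784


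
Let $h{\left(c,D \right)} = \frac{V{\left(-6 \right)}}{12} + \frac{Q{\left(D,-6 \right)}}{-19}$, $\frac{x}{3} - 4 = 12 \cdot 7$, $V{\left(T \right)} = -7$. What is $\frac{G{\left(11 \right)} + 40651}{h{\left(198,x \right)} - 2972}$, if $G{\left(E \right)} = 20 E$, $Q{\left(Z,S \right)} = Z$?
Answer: $- \frac{9318588}{680917} \approx -13.685$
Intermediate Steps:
$x = 264$ ($x = 12 + 3 \cdot 12 \cdot 7 = 12 + 3 \cdot 84 = 12 + 252 = 264$)
$h{\left(c,D \right)} = - \frac{7}{12} - \frac{D}{19}$ ($h{\left(c,D \right)} = - \frac{7}{12} + \frac{D}{-19} = \left(-7\right) \frac{1}{12} + D \left(- \frac{1}{19}\right) = - \frac{7}{12} - \frac{D}{19}$)
$\frac{G{\left(11 \right)} + 40651}{h{\left(198,x \right)} - 2972} = \frac{20 \cdot 11 + 40651}{\left(- \frac{7}{12} - \frac{264}{19}\right) - 2972} = \frac{220 + 40651}{\left(- \frac{7}{12} - \frac{264}{19}\right) - 2972} = \frac{40871}{- \frac{3301}{228} - 2972} = \frac{40871}{- \frac{680917}{228}} = 40871 \left(- \frac{228}{680917}\right) = - \frac{9318588}{680917}$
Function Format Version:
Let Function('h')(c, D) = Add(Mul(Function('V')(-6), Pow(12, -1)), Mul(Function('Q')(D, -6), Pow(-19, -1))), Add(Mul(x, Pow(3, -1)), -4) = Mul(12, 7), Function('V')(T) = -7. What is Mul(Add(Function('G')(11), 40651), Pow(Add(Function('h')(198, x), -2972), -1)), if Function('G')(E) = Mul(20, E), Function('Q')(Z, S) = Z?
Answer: Rational(-9318588, 680917) ≈ -13.685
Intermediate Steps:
x = 264 (x = Add(12, Mul(3, Mul(12, 7))) = Add(12, Mul(3, 84)) = Add(12, 252) = 264)
Function('h')(c, D) = Add(Rational(-7, 12), Mul(Rational(-1, 19), D)) (Function('h')(c, D) = Add(Mul(-7, Pow(12, -1)), Mul(D, Pow(-19, -1))) = Add(Mul(-7, Rational(1, 12)), Mul(D, Rational(-1, 19))) = Add(Rational(-7, 12), Mul(Rational(-1, 19), D)))
Mul(Add(Function('G')(11), 40651), Pow(Add(Function('h')(198, x), -2972), -1)) = Mul(Add(Mul(20, 11), 40651), Pow(Add(Add(Rational(-7, 12), Mul(Rational(-1, 19), 264)), -2972), -1)) = Mul(Add(220, 40651), Pow(Add(Add(Rational(-7, 12), Rational(-264, 19)), -2972), -1)) = Mul(40871, Pow(Add(Rational(-3301, 228), -2972), -1)) = Mul(40871, Pow(Rational(-680917, 228), -1)) = Mul(40871, Rational(-228, 680917)) = Rational(-9318588, 680917)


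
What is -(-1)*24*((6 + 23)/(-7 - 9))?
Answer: -87/2 ≈ -43.500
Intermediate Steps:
-(-1)*24*((6 + 23)/(-7 - 9)) = -(-1)*24*(29/(-16)) = -(-1)*24*(29*(-1/16)) = -(-1)*24*(-29/16) = -(-1)*(-87)/2 = -1*87/2 = -87/2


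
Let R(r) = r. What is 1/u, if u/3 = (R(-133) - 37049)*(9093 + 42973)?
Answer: -1/5807754036 ≈ -1.7218e-10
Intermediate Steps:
u = -5807754036 (u = 3*((-133 - 37049)*(9093 + 42973)) = 3*(-37182*52066) = 3*(-1935918012) = -5807754036)
1/u = 1/(-5807754036) = -1/5807754036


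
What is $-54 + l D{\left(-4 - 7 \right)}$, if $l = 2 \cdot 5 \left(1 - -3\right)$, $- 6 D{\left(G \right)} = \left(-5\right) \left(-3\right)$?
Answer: $-154$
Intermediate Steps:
$D{\left(G \right)} = - \frac{5}{2}$ ($D{\left(G \right)} = - \frac{\left(-5\right) \left(-3\right)}{6} = \left(- \frac{1}{6}\right) 15 = - \frac{5}{2}$)
$l = 40$ ($l = 10 \left(1 + 3\right) = 10 \cdot 4 = 40$)
$-54 + l D{\left(-4 - 7 \right)} = -54 + 40 \left(- \frac{5}{2}\right) = -54 - 100 = -154$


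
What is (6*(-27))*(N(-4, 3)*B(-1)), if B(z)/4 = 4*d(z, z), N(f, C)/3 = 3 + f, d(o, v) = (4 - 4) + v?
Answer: -7776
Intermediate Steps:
d(o, v) = v (d(o, v) = 0 + v = v)
N(f, C) = 9 + 3*f (N(f, C) = 3*(3 + f) = 9 + 3*f)
B(z) = 16*z (B(z) = 4*(4*z) = 16*z)
(6*(-27))*(N(-4, 3)*B(-1)) = (6*(-27))*((9 + 3*(-4))*(16*(-1))) = -162*(9 - 12)*(-16) = -(-486)*(-16) = -162*48 = -7776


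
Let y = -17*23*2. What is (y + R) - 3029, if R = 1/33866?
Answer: -129063325/33866 ≈ -3811.0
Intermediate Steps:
R = 1/33866 ≈ 2.9528e-5
y = -782 (y = -391*2 = -782)
(y + R) - 3029 = (-782 + 1/33866) - 3029 = -26483211/33866 - 3029 = -129063325/33866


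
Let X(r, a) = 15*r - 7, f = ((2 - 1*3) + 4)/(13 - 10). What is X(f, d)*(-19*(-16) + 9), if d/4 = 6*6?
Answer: 2504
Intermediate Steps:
d = 144 (d = 4*(6*6) = 4*36 = 144)
f = 1 (f = ((2 - 3) + 4)/3 = (-1 + 4)*(⅓) = 3*(⅓) = 1)
X(r, a) = -7 + 15*r
X(f, d)*(-19*(-16) + 9) = (-7 + 15*1)*(-19*(-16) + 9) = (-7 + 15)*(304 + 9) = 8*313 = 2504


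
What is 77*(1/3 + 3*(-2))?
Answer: -1309/3 ≈ -436.33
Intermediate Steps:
77*(1/3 + 3*(-2)) = 77*(1/3 - 6) = 77*(-17/3) = -1309/3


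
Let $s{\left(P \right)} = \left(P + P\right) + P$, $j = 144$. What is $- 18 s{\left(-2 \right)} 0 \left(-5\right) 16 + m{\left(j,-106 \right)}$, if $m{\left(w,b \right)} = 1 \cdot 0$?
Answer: $0$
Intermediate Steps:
$s{\left(P \right)} = 3 P$ ($s{\left(P \right)} = 2 P + P = 3 P$)
$m{\left(w,b \right)} = 0$
$- 18 s{\left(-2 \right)} 0 \left(-5\right) 16 + m{\left(j,-106 \right)} = - 18 \cdot 3 \left(-2\right) 0 \left(-5\right) 16 + 0 = - 18 \left(-6\right) 0 \left(-5\right) 16 + 0 = - 18 \cdot 0 \left(-5\right) 16 + 0 = \left(-18\right) 0 \cdot 16 + 0 = 0 \cdot 16 + 0 = 0 + 0 = 0$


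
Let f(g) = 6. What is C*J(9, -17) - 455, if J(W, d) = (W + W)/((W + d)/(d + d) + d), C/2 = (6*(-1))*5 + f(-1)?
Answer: -38329/95 ≈ -403.46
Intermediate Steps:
C = -48 (C = 2*((6*(-1))*5 + 6) = 2*(-6*5 + 6) = 2*(-30 + 6) = 2*(-24) = -48)
J(W, d) = 2*W/(d + (W + d)/(2*d)) (J(W, d) = (2*W)/((W + d)/((2*d)) + d) = (2*W)/((W + d)*(1/(2*d)) + d) = (2*W)/((W + d)/(2*d) + d) = (2*W)/(d + (W + d)/(2*d)) = 2*W/(d + (W + d)/(2*d)))
C*J(9, -17) - 455 = -192*9*(-17)/(9 - 17 + 2*(-17)²) - 455 = -192*9*(-17)/(9 - 17 + 2*289) - 455 = -192*9*(-17)/(9 - 17 + 578) - 455 = -192*9*(-17)/570 - 455 = -48*(-102/95) - 455 = 4896/95 - 455 = -38329/95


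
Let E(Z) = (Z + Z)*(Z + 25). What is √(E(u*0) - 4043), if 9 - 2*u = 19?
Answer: I*√4043 ≈ 63.585*I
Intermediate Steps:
u = -5 (u = 9/2 - ½*19 = 9/2 - 19/2 = -5)
E(Z) = 2*Z*(25 + Z) (E(Z) = (2*Z)*(25 + Z) = 2*Z*(25 + Z))
√(E(u*0) - 4043) = √(2*(-5*0)*(25 - 5*0) - 4043) = √(2*0*(25 + 0) - 4043) = √(2*0*25 - 4043) = √(0 - 4043) = √(-4043) = I*√4043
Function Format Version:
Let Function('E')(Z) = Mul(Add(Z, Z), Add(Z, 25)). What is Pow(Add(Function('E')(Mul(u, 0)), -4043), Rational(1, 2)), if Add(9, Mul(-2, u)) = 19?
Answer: Mul(I, Pow(4043, Rational(1, 2))) ≈ Mul(63.585, I)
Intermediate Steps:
u = -5 (u = Add(Rational(9, 2), Mul(Rational(-1, 2), 19)) = Add(Rational(9, 2), Rational(-19, 2)) = -5)
Function('E')(Z) = Mul(2, Z, Add(25, Z)) (Function('E')(Z) = Mul(Mul(2, Z), Add(25, Z)) = Mul(2, Z, Add(25, Z)))
Pow(Add(Function('E')(Mul(u, 0)), -4043), Rational(1, 2)) = Pow(Add(Mul(2, Mul(-5, 0), Add(25, Mul(-5, 0))), -4043), Rational(1, 2)) = Pow(Add(Mul(2, 0, Add(25, 0)), -4043), Rational(1, 2)) = Pow(Add(Mul(2, 0, 25), -4043), Rational(1, 2)) = Pow(Add(0, -4043), Rational(1, 2)) = Pow(-4043, Rational(1, 2)) = Mul(I, Pow(4043, Rational(1, 2)))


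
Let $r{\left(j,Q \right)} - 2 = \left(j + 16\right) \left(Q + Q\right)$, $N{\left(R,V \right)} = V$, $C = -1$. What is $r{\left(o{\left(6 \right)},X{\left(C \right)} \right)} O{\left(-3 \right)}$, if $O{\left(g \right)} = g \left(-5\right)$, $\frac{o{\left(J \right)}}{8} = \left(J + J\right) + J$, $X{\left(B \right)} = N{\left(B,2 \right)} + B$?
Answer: $4830$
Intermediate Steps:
$X{\left(B \right)} = 2 + B$
$o{\left(J \right)} = 24 J$ ($o{\left(J \right)} = 8 \left(\left(J + J\right) + J\right) = 8 \left(2 J + J\right) = 8 \cdot 3 J = 24 J$)
$O{\left(g \right)} = - 5 g$
$r{\left(j,Q \right)} = 2 + 2 Q \left(16 + j\right)$ ($r{\left(j,Q \right)} = 2 + \left(j + 16\right) \left(Q + Q\right) = 2 + \left(16 + j\right) 2 Q = 2 + 2 Q \left(16 + j\right)$)
$r{\left(o{\left(6 \right)},X{\left(C \right)} \right)} O{\left(-3 \right)} = \left(2 + 32 \left(2 - 1\right) + 2 \left(2 - 1\right) 24 \cdot 6\right) \left(\left(-5\right) \left(-3\right)\right) = \left(2 + 32 \cdot 1 + 2 \cdot 1 \cdot 144\right) 15 = \left(2 + 32 + 288\right) 15 = 322 \cdot 15 = 4830$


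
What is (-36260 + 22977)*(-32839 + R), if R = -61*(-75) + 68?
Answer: 374527468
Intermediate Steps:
R = 4643 (R = 4575 + 68 = 4643)
(-36260 + 22977)*(-32839 + R) = (-36260 + 22977)*(-32839 + 4643) = -13283*(-28196) = 374527468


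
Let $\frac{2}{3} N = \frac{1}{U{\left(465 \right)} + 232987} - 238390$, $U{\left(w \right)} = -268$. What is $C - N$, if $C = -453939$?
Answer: $- \frac{14948937685}{155146} \approx -96354.0$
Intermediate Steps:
$N = - \frac{55477882409}{155146}$ ($N = \frac{3 \left(\frac{1}{-268 + 232987} - 238390\right)}{2} = \frac{3 \left(\frac{1}{232719} - 238390\right)}{2} = \frac{3}{2} \left(- \frac{55477882409}{232719}\right) = - \frac{55477882409}{155146} \approx -3.5759 \cdot 10^{5}$)
$C - N = -453939 - - \frac{55477882409}{155146} = -453939 + \frac{55477882409}{155146} = - \frac{14948937685}{155146}$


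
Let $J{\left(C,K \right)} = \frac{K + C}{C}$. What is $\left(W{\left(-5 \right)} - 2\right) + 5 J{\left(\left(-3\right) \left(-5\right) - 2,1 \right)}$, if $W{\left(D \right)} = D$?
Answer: $- \frac{21}{13} \approx -1.6154$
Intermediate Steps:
$J{\left(C,K \right)} = \frac{C + K}{C}$
$\left(W{\left(-5 \right)} - 2\right) + 5 J{\left(\left(-3\right) \left(-5\right) - 2,1 \right)} = \left(-5 - 2\right) + 5 \frac{\left(\left(-3\right) \left(-5\right) - 2\right) + 1}{\left(-3\right) \left(-5\right) - 2} = -7 + 5 \frac{\left(15 - 2\right) + 1}{15 - 2} = -7 + 5 \frac{13 + 1}{13} = -7 + 5 \cdot \frac{1}{13} \cdot 14 = -7 + 5 \cdot \frac{14}{13} = -7 + \frac{70}{13} = - \frac{21}{13}$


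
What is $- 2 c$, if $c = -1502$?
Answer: $3004$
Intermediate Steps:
$- 2 c = \left(-2\right) \left(-1502\right) = 3004$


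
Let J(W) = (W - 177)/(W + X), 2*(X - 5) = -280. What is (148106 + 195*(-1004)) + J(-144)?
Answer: -4433575/93 ≈ -47673.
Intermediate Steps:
X = -135 (X = 5 + (½)*(-280) = 5 - 140 = -135)
J(W) = (-177 + W)/(-135 + W) (J(W) = (W - 177)/(W - 135) = (-177 + W)/(-135 + W))
(148106 + 195*(-1004)) + J(-144) = (148106 + 195*(-1004)) + (-177 - 144)/(-135 - 144) = (148106 - 195780) - 321/(-279) = -47674 - 1/279*(-321) = -47674 + 107/93 = -4433575/93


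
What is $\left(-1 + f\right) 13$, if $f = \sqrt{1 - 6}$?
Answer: $-13 + 13 i \sqrt{5} \approx -13.0 + 29.069 i$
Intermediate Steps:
$f = i \sqrt{5}$ ($f = \sqrt{-5} = i \sqrt{5} \approx 2.2361 i$)
$\left(-1 + f\right) 13 = \left(-1 + i \sqrt{5}\right) 13 = -13 + 13 i \sqrt{5}$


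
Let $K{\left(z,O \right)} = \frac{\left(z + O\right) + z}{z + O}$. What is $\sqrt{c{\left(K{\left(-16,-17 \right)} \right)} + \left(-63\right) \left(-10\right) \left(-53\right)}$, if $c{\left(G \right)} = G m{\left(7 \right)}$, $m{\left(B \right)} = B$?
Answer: $\frac{i \sqrt{36350391}}{33} \approx 182.7 i$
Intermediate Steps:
$K{\left(z,O \right)} = \frac{O + 2 z}{O + z}$ ($K{\left(z,O \right)} = \frac{\left(O + z\right) + z}{O + z} = \frac{O + 2 z}{O + z}$)
$c{\left(G \right)} = 7 G$ ($c{\left(G \right)} = G 7 = 7 G$)
$\sqrt{c{\left(K{\left(-16,-17 \right)} \right)} + \left(-63\right) \left(-10\right) \left(-53\right)} = \sqrt{7 \frac{-17 + 2 \left(-16\right)}{-17 - 16} + \left(-63\right) \left(-10\right) \left(-53\right)} = \sqrt{7 \frac{-17 - 32}{-33} + 630 \left(-53\right)} = \sqrt{7 \left(\left(- \frac{1}{33}\right) \left(-49\right)\right) - 33390} = \sqrt{7 \cdot \frac{49}{33} - 33390} = \sqrt{\frac{343}{33} - 33390} = \sqrt{- \frac{1101527}{33}} = \frac{i \sqrt{36350391}}{33}$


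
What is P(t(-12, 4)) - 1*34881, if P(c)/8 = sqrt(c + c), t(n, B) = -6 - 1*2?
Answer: -34881 + 32*I ≈ -34881.0 + 32.0*I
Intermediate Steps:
t(n, B) = -8 (t(n, B) = -6 - 2 = -8)
P(c) = 8*sqrt(2)*sqrt(c) (P(c) = 8*sqrt(c + c) = 8*sqrt(2*c) = 8*(sqrt(2)*sqrt(c)) = 8*sqrt(2)*sqrt(c))
P(t(-12, 4)) - 1*34881 = 8*sqrt(2)*sqrt(-8) - 1*34881 = 8*sqrt(2)*(2*I*sqrt(2)) - 34881 = 32*I - 34881 = -34881 + 32*I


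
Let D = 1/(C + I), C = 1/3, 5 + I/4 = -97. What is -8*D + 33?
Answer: 40383/1223 ≈ 33.020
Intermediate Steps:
I = -408 (I = -20 + 4*(-97) = -20 - 388 = -408)
C = ⅓ ≈ 0.33333
D = -3/1223 (D = 1/(⅓ - 408) = 1/(-1223/3) = -3/1223 ≈ -0.0024530)
-8*D + 33 = -8*(-3/1223) + 33 = 24/1223 + 33 = 40383/1223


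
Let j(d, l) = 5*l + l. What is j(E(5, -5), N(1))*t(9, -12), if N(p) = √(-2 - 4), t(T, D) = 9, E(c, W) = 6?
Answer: 54*I*√6 ≈ 132.27*I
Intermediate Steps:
N(p) = I*√6 (N(p) = √(-6) = I*√6)
j(d, l) = 6*l
j(E(5, -5), N(1))*t(9, -12) = (6*(I*√6))*9 = (6*I*√6)*9 = 54*I*√6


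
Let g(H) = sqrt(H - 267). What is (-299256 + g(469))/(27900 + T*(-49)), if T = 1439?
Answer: 299256/42611 - sqrt(202)/42611 ≈ 7.0226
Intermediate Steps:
g(H) = sqrt(-267 + H)
(-299256 + g(469))/(27900 + T*(-49)) = (-299256 + sqrt(-267 + 469))/(27900 + 1439*(-49)) = (-299256 + sqrt(202))/(27900 - 70511) = (-299256 + sqrt(202))/(-42611) = (-299256 + sqrt(202))*(-1/42611) = 299256/42611 - sqrt(202)/42611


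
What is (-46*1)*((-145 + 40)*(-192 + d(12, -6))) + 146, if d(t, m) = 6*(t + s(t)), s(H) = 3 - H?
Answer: -840274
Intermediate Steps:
d(t, m) = 18 (d(t, m) = 6*(t + (3 - t)) = 6*3 = 18)
(-46*1)*((-145 + 40)*(-192 + d(12, -6))) + 146 = (-46*1)*((-145 + 40)*(-192 + 18)) + 146 = -(-4830)*(-174) + 146 = -46*18270 + 146 = -840420 + 146 = -840274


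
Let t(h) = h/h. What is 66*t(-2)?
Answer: 66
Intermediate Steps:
t(h) = 1
66*t(-2) = 66*1 = 66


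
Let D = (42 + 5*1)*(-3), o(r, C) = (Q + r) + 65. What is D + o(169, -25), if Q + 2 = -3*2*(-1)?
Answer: 97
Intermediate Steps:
Q = 4 (Q = -2 - 3*2*(-1) = -2 - 6*(-1) = -2 + 6 = 4)
o(r, C) = 69 + r (o(r, C) = (4 + r) + 65 = 69 + r)
D = -141 (D = (42 + 5)*(-3) = 47*(-3) = -141)
D + o(169, -25) = -141 + (69 + 169) = -141 + 238 = 97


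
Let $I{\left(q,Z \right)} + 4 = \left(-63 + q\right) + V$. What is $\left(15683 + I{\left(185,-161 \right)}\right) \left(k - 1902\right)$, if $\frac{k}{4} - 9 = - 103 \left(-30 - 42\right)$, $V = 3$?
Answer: $439319592$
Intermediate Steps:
$k = 29700$ ($k = 36 + 4 \left(- 103 \left(-30 - 42\right)\right) = 36 + 4 \left(\left(-103\right) \left(-72\right)\right) = 36 + 4 \cdot 7416 = 36 + 29664 = 29700$)
$I{\left(q,Z \right)} = -64 + q$ ($I{\left(q,Z \right)} = -4 + \left(\left(-63 + q\right) + 3\right) = -4 + \left(-60 + q\right) = -64 + q$)
$\left(15683 + I{\left(185,-161 \right)}\right) \left(k - 1902\right) = \left(15683 + \left(-64 + 185\right)\right) \left(29700 - 1902\right) = \left(15683 + 121\right) 27798 = 15804 \cdot 27798 = 439319592$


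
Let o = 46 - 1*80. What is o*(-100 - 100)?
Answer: 6800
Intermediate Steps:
o = -34 (o = 46 - 80 = -34)
o*(-100 - 100) = -34*(-100 - 100) = -34*(-200) = 6800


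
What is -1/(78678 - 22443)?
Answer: -1/56235 ≈ -1.7783e-5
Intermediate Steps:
-1/(78678 - 22443) = -1/56235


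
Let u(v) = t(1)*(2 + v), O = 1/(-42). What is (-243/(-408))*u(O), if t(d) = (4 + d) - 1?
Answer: 2241/476 ≈ 4.7080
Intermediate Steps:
t(d) = 3 + d
O = -1/42 ≈ -0.023810
u(v) = 8 + 4*v (u(v) = (3 + 1)*(2 + v) = 4*(2 + v) = 8 + 4*v)
(-243/(-408))*u(O) = (-243/(-408))*(8 + 4*(-1/42)) = (-243*(-1/408))*(8 - 2/21) = (81/136)*(166/21) = 2241/476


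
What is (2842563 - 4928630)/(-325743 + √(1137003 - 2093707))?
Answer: 679521722781/106109458753 + 8344268*I*√59794/106109458753 ≈ 6.404 + 0.019229*I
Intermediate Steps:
(2842563 - 4928630)/(-325743 + √(1137003 - 2093707)) = -2086067/(-325743 + √(-956704)) = -2086067/(-325743 + 4*I*√59794)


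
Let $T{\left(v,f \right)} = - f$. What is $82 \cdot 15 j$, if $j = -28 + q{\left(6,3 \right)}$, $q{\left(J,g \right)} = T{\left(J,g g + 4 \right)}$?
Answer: $-50430$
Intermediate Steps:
$q{\left(J,g \right)} = -4 - g^{2}$ ($q{\left(J,g \right)} = - (g g + 4) = - (g^{2} + 4) = - (4 + g^{2}) = -4 - g^{2}$)
$j = -41$ ($j = -28 - 13 = -41$)
$82 \cdot 15 j = 82 \cdot 15 \left(-41\right) = 1230 \left(-41\right) = -50430$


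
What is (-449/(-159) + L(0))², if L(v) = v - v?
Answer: 201601/25281 ≈ 7.9744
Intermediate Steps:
L(v) = 0
(-449/(-159) + L(0))² = (-449/(-159) + 0)² = (-449*(-1/159) + 0)² = (449/159 + 0)² = (449/159)² = 201601/25281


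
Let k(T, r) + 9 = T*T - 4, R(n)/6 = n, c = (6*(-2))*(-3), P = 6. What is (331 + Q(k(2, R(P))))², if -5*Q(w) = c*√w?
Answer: 2727361/25 - 71496*I/5 ≈ 1.0909e+5 - 14299.0*I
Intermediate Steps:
c = 36 (c = -12*(-3) = 36)
R(n) = 6*n
k(T, r) = -13 + T² (k(T, r) = -9 + (T*T - 4) = -9 + (T² - 4) = -9 + (-4 + T²) = -13 + T²)
Q(w) = -36*√w/5
(331 + Q(k(2, R(P))))² = (331 - 36*√(-13 + 2²)/5)² = (331 - 36*√(-13 + 4)/5)² = (331 - 108*I/5)²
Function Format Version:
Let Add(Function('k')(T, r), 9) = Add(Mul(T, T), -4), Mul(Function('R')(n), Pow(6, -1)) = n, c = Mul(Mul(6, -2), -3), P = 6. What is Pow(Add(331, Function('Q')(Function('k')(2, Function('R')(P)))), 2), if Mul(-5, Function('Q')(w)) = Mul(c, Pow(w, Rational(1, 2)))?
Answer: Add(Rational(2727361, 25), Mul(Rational(-71496, 5), I)) ≈ Add(1.0909e+5, Mul(-14299., I))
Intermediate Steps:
c = 36 (c = Mul(-12, -3) = 36)
Function('R')(n) = Mul(6, n)
Function('k')(T, r) = Add(-13, Pow(T, 2)) (Function('k')(T, r) = Add(-9, Add(Mul(T, T), -4)) = Add(-9, Add(Pow(T, 2), -4)) = Add(-9, Add(-4, Pow(T, 2))) = Add(-13, Pow(T, 2)))
Function('Q')(w) = Mul(Rational(-36, 5), Pow(w, Rational(1, 2))) (Function('Q')(w) = Mul(Rational(-1, 5), Mul(36, Pow(w, Rational(1, 2)))) = Mul(Rational(-36, 5), Pow(w, Rational(1, 2))))
Pow(Add(331, Function('Q')(Function('k')(2, Function('R')(P)))), 2) = Pow(Add(331, Mul(Rational(-36, 5), Pow(Add(-13, Pow(2, 2)), Rational(1, 2)))), 2) = Pow(Add(331, Mul(Rational(-36, 5), Pow(Add(-13, 4), Rational(1, 2)))), 2) = Pow(Add(331, Mul(Rational(-36, 5), Pow(-9, Rational(1, 2)))), 2) = Pow(Add(331, Mul(Rational(-36, 5), Mul(3, I))), 2) = Pow(Add(331, Mul(Rational(-108, 5), I)), 2)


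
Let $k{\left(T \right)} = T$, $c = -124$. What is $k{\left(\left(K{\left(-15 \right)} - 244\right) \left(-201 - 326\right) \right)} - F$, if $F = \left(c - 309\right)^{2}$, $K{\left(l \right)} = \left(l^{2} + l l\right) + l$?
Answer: $-288146$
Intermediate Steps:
$K{\left(l \right)} = l + 2 l^{2}$ ($K{\left(l \right)} = \left(l^{2} + l^{2}\right) + l = 2 l^{2} + l = l + 2 l^{2}$)
$F = 187489$ ($F = \left(-124 - 309\right)^{2} = \left(-433\right)^{2} = 187489$)
$k{\left(\left(K{\left(-15 \right)} - 244\right) \left(-201 - 326\right) \right)} - F = \left(- 15 \left(1 + 2 \left(-15\right)\right) - 244\right) \left(-201 - 326\right) - 187489 = \left(- 15 \left(1 - 30\right) - 244\right) \left(-527\right) - 187489 = \left(\left(-15\right) \left(-29\right) - 244\right) \left(-527\right) - 187489 = \left(435 - 244\right) \left(-527\right) - 187489 = 191 \left(-527\right) - 187489 = -100657 - 187489 = -288146$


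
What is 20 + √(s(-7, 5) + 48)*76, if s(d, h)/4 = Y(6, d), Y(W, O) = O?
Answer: 20 + 152*√5 ≈ 359.88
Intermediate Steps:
s(d, h) = 4*d
20 + √(s(-7, 5) + 48)*76 = 20 + √(4*(-7) + 48)*76 = 20 + √(-28 + 48)*76 = 20 + √20*76 = 20 + (2*√5)*76 = 20 + 152*√5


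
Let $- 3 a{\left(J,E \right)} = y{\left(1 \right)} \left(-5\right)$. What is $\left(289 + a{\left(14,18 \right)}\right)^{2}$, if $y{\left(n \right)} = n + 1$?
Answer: $\frac{769129}{9} \approx 85459.0$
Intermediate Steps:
$y{\left(n \right)} = 1 + n$
$a{\left(J,E \right)} = \frac{10}{3}$ ($a{\left(J,E \right)} = - \frac{\left(1 + 1\right) \left(-5\right)}{3} = - \frac{2 \left(-5\right)}{3} = \left(- \frac{1}{3}\right) \left(-10\right) = \frac{10}{3}$)
$\left(289 + a{\left(14,18 \right)}\right)^{2} = \left(289 + \frac{10}{3}\right)^{2} = \left(\frac{877}{3}\right)^{2} = \frac{769129}{9}$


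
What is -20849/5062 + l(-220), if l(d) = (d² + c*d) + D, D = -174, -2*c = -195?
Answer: 135519263/5062 ≈ 26772.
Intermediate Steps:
c = 195/2 (c = -½*(-195) = 195/2 ≈ 97.500)
l(d) = -174 + d² + 195*d/2 (l(d) = (d² + 195*d/2) - 174 = -174 + d² + 195*d/2)
-20849/5062 + l(-220) = -20849/5062 + (-174 + (-220)² + (195/2)*(-220)) = -20849*1/5062 + (-174 + 48400 - 21450) = -20849/5062 + 26776 = 135519263/5062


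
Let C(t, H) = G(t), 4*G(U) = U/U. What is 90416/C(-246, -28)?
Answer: 361664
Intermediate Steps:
G(U) = ¼ (G(U) = (U/U)/4 = (¼)*1 = ¼)
C(t, H) = ¼
90416/C(-246, -28) = 90416/(¼) = 90416*4 = 361664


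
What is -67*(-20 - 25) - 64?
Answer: 2951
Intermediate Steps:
-67*(-20 - 25) - 64 = -67*(-45) - 64 = 3015 - 64 = 2951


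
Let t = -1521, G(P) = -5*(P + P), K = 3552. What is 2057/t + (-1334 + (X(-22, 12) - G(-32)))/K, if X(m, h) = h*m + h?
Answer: -1700915/900432 ≈ -1.8890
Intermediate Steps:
G(P) = -10*P
X(m, h) = h + h*m
2057/t + (-1334 + (X(-22, 12) - G(-32)))/K = 2057/(-1521) + (-1334 + (12*(1 - 22) - (-10)*(-32)))/3552 = 2057*(-1/1521) + (-1334 + (12*(-21) - 1*320))*(1/3552) = -2057/1521 + (-1334 + (-252 - 320))*(1/3552) = -2057/1521 + (-1334 - 572)*(1/3552) = -2057/1521 - 1906*1/3552 = -2057/1521 - 953/1776 = -1700915/900432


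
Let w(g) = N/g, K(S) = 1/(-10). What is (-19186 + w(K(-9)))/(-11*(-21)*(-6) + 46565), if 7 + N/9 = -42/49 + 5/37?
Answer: -4789174/11701361 ≈ -0.40928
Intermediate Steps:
N = -18000/259 (N = -63 + 9*(-42/49 + 5/37) = -63 + 9*(-42*1/49 + 5*(1/37)) = -63 + 9*(-6/7 + 5/37) = -63 + 9*(-187/259) = -63 - 1683/259 = -18000/259 ≈ -69.498)
K(S) = -1/10
w(g) = -18000/(259*g)
(-19186 + w(K(-9)))/(-11*(-21)*(-6) + 46565) = (-19186 - 18000/(259*(-1/10)))/(-11*(-21)*(-6) + 46565) = (-19186 - 18000/259*(-10))/(231*(-6) + 46565) = (-19186 + 180000/259)/(-1386 + 46565) = -4789174/259/45179 = -4789174/259*1/45179 = -4789174/11701361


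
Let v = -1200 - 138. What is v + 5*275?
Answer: 37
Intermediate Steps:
v = -1338
v + 5*275 = -1338 + 5*275 = -1338 + 1375 = 37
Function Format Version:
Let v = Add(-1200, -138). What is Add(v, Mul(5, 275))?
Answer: 37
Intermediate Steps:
v = -1338
Add(v, Mul(5, 275)) = Add(-1338, Mul(5, 275)) = Add(-1338, 1375) = 37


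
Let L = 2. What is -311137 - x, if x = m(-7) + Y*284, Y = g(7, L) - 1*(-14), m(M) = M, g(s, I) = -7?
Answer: -313118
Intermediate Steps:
Y = 7 (Y = -7 - 1*(-14) = -7 + 14 = 7)
x = 1981 (x = -7 + 7*284 = -7 + 1988 = 1981)
-311137 - x = -311137 - 1*1981 = -311137 - 1981 = -313118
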